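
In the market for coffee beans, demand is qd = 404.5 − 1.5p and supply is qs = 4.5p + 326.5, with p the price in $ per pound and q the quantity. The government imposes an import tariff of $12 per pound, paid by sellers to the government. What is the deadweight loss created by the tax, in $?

Without the tax, 404.5 − 1.5p = 4.5p + 326.5 gives 6p = 78, so p* = $13 and q* = 385.
With the tax collected from sellers, supply shifts: qs = 4.5(p − 12) + 326.5.
Solving gives q = 371.5 with consumers paying $22 and sellers receiving $10 (the $12 wedge).
Quantity falls by |ΔQ| = |385 − 371.5| = 13.5.
DWL = ½ · t · |ΔQ| = ½ · 12 · 13.5 = $81.

Deadweight loss = $81.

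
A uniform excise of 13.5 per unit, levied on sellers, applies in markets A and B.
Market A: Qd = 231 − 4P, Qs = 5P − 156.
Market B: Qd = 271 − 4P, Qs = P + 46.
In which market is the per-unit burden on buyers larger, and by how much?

Market A: pre-tax P* = 43, Q* = 59; post-tax Q = 29; per-unit burden on buyers = 7.5.
Market B: pre-tax P* = 45, Q* = 91; post-tax Q = 80.2; per-unit burden on buyers = 2.7.
Difference: 7.5 vs 2.7 → market A is larger by 4.8.

Market A, by 4.8.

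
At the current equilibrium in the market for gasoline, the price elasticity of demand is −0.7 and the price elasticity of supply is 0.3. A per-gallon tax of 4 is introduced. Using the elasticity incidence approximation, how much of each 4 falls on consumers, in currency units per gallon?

Consumers bear ≈ 1.2 per gallon.

Incidence ratio: consumers' share ≈ εs / (εs + |εd|) = 0.3 / (0.3 + 0.7) = 0.3.
So consumers bear ≈ 0.3 × 4 = 1.2; producers bear 2.8.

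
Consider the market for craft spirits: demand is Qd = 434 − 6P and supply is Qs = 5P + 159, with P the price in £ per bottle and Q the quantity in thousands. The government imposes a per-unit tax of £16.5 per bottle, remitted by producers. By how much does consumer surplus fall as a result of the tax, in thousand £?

Before the tax: set 434 − 6P = 5P + 159 → P* = £25, Q* = 284.
With the tax collected from producers, supply shifts: Qs = 5(P − 16.5) + 159.
New equilibrium: buyers pay £32.5, producers receive £16, Q = 239. (Wedge: Pb − Ps = 16.5.)
ΔCS is the trapezoid between Q = 239 and Q = 284 of height £7.5: ½ · (284 + 239) · 7.5 = £1961.25.

Consumer surplus falls by £1961.25 thousand.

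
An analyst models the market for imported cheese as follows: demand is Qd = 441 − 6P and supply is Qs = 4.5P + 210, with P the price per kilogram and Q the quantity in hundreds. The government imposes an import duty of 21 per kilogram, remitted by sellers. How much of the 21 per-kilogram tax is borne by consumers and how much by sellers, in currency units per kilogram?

Without the tax, 441 − 6P = 4.5P + 210 gives 10.5P = 231, so P* = 22 and Q* = 309.
With the tax collected from sellers, supply shifts: Qs = 4.5(P − 21) + 210.
New equilibrium: consumers pay 31, sellers receive 10, Q = 255. (Wedge: Pb − Ps = 21.)
Burden on consumers: 9; on sellers: 12. (They sum to 21.)
The less price-elastic side of the market bears the larger share of a per-unit tax.

Consumers bear 9 per kilogram; sellers bear 12 per kilogram.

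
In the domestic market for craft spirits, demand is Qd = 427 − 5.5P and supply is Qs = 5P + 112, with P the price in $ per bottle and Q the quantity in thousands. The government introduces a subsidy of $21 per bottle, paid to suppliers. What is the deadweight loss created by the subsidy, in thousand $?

Without the subsidy, 427 − 5.5P = 5P + 112 gives 10.5P = 315, so P* = $30 and Q* = 262.
With a per-unit subsidy paid to suppliers, each receives P + 21 per unit sold, so supply becomes Qs = 5(P + 21) + 112.
New equilibrium: consumers pay $20, suppliers receive $41, Q = 317. (Wedge: Pb − Ps = −21.)
Quantity rises by |ΔQ| = |262 − 317| = 55.
DWL = ½ · t · |ΔQ| = ½ · 21 · 55 = $577.5.

Deadweight loss = $577.5 thousand.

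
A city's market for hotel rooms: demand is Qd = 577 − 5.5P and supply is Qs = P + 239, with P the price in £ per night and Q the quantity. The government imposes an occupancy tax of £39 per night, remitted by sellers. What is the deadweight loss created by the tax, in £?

Deadweight loss = £643.5.

Without the tax, 577 − 5.5P = P + 239 gives 6.5P = 338, so P* = £52 and Q* = 291.
With the tax collected from sellers, supply shifts: Qs = (P − 39) + 239.
New equilibrium: buyers pay £58, sellers receive £19, Q = 258. (Wedge: Pb − Ps = 39.)
Quantity falls by |ΔQ| = |291 − 258| = 33.
DWL = ½ · t · |ΔQ| = ½ · 39 · 33 = £643.5.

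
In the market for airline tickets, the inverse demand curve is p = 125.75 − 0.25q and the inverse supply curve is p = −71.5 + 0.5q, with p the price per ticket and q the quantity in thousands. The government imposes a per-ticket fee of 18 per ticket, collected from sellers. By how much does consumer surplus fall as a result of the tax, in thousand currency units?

Consumer surplus falls by 1506 thousand.

Inverting to q(p) form: qd = 503 − 4p; qs = 2p + 143.
Before the tax: set 503 − 4p = 2p + 143 → p* = 60, q* = 263.
With the tax collected from sellers, supply shifts: qs = 2(p − 18) + 143.
New equilibrium: consumers pay 66, sellers receive 48, q = 239. (Wedge: pb − ps = 18.)
ΔCS is the trapezoid between Q = 239 and Q = 263 of height 6: ½ · (263 + 239) · 6 = 1506.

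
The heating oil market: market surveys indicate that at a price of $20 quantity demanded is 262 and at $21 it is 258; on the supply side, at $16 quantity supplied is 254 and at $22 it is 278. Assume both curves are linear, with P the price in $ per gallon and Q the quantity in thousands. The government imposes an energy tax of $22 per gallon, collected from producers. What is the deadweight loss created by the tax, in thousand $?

Deadweight loss = $484 thousand.

Demand slope: (258 − 262)/(21 − 20) = -4, so Qd = 342 − 4P.
Supply slope: (278 − 254)/(22 − 16) = 4, so Qs = 4P + 190.
Without the tax, 342 − 4P = 4P + 190 gives 8P = 152, so P* = $19 and Q* = 266.
With the tax collected from producers, supply shifts: Qs = 4(P − 22) + 190.
New equilibrium: buyers pay $30, producers receive $8, Q = 222. (Wedge: Pb − Ps = 22.)
Quantity falls by |ΔQ| = |266 − 222| = 44.
DWL = ½ · t · |ΔQ| = ½ · 22 · 44 = $484.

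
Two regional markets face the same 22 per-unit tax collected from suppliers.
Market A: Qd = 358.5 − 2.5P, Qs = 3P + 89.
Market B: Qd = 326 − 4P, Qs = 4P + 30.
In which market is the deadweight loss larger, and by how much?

Market A: pre-tax P* = 49, Q* = 236; post-tax Q = 206; deadweight loss = 330.
Market B: pre-tax P* = 37, Q* = 178; post-tax Q = 134; deadweight loss = 484.
Difference: 330 vs 484 → market B is larger by 154.

Market B, by 154.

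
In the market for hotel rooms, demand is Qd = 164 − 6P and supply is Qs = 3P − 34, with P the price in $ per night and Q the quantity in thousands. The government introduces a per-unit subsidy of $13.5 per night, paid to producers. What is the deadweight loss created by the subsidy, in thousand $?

Deadweight loss = $182.25 thousand.

Without the subsidy, 164 − 6P = 3P − 34 gives 9P = 198, so P* = $22 and Q* = 32.
With a per-unit subsidy paid to producers, each receives P + 13.5 per unit sold, so supply becomes Qs = 3(P + 13.5) − 34.
Solving gives Q = 59 with buyers paying $17.5 and producers receiving $31 (the $13.5 wedge).
Quantity rises by |ΔQ| = |32 − 59| = 27.
DWL = ½ · t · |ΔQ| = ½ · 13.5 · 27 = $182.25.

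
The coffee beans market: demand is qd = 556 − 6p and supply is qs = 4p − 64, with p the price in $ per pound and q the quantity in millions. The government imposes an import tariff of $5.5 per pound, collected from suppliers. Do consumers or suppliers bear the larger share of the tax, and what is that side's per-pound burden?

Suppliers bear the larger share: $3.3 per pound.

Before the tax: set 556 − 6p = 4p − 64 → p* = $62, q* = 184.
With the tax collected from suppliers, supply shifts: qs = 4(p − 5.5) − 64.
Solving gives q = 170.8 with consumers paying $64.2 and suppliers receiving $58.7 (the $5.5 wedge).
Per-pound burden: consumers $2.2, suppliers $3.3.
Suppliers take the larger share because supply is less price-elastic here (demand slope 6 vs supply slope 4).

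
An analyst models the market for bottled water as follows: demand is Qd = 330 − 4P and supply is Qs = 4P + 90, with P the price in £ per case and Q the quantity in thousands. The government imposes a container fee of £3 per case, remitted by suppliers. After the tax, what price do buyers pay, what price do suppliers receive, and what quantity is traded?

Buyers pay £31.5; suppliers receive £28.5; quantity = 204.

Without the tax, 330 − 4P = 4P + 90 gives 8P = 240, so P* = £30 and Q* = 210.
With the tax collected from suppliers, supply shifts: Qs = 4(P − 3) + 90.
New equilibrium: buyers pay £31.5, suppliers receive £28.5, Q = 204. (Wedge: Pb − Ps = 3.)
The less price-elastic side of the market bears the larger share of a per-unit tax.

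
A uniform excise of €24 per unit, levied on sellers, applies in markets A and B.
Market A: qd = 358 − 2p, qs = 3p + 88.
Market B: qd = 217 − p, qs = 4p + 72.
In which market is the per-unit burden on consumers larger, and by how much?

Market B, by €4.8.

Market A: pre-tax p* = €54, q* = 250; post-tax q = 221.2; per-unit burden on consumers = €14.4.
Market B: pre-tax p* = €29, q* = 188; post-tax q = 168.8; per-unit burden on consumers = €19.2.
Difference: €14.4 vs €19.2 → market B is larger by €4.8.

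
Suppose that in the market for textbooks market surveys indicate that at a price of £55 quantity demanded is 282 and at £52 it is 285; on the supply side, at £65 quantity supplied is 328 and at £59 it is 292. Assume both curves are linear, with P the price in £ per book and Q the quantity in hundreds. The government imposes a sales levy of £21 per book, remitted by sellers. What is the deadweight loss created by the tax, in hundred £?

Deadweight loss = £189 hundred.

Demand slope: (285 − 282)/(52 − 55) = -1, so Qd = 337 − P.
Supply slope: (292 − 328)/(59 − 65) = 6, so Qs = 6P − 62.
Before the tax: set 337 − P = 6P − 62 → P* = £57, Q* = 280.
With the tax collected from sellers, supply shifts: Qs = 6(P − 21) − 62.
Solving gives Q = 262 with buyers paying £75 and sellers receiving £54 (the £21 wedge).
Quantity falls by |ΔQ| = |280 − 262| = 18.
DWL = ½ · t · |ΔQ| = ½ · 21 · 18 = £189.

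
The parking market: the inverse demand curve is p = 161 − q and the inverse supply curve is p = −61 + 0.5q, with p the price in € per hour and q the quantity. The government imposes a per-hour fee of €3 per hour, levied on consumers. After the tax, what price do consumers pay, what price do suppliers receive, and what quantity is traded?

Inverting to q(p) form: qd = 161 − p; qs = 2p + 122.
Without the tax, 161 − p = 2p + 122 gives 3p = 39, so p* = €13 and q* = 148.
With the tax collected from consumers, demand (in seller-price terms) shifts: qd = 161 − (p + 3).
Solving gives q = 146 with consumers paying €15 and suppliers receiving €12 (the €3 wedge).

Consumers pay €15; suppliers receive €12; quantity = 146.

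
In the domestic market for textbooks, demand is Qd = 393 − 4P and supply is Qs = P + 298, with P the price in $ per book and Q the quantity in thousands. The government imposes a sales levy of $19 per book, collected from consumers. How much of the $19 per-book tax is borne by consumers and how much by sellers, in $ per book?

Consumers bear $3.8 per book; sellers bear $15.2 per book.

Without the tax, 393 − 4P = P + 298 gives 5P = 95, so P* = $19 and Q* = 317.
With the tax collected from consumers, demand (in seller-price terms) shifts: Qd = 393 − 4(P + 19).
Solving gives Q = 301.8 with consumers paying $22.8 and sellers receiving $3.8 (the $19 wedge).
Burden on consumers: $3.8; on sellers: $15.2. (They sum to $19.)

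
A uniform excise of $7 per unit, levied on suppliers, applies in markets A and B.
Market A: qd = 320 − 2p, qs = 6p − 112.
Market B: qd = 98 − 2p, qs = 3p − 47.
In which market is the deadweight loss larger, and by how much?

Market A, by $7.35.

Market A: pre-tax p* = $54, q* = 212; post-tax q = 201.5; deadweight loss = $36.75.
Market B: pre-tax p* = $29, q* = 40; post-tax q = 31.6; deadweight loss = $29.4.
Difference: $36.75 vs $29.4 → market A is larger by $7.35.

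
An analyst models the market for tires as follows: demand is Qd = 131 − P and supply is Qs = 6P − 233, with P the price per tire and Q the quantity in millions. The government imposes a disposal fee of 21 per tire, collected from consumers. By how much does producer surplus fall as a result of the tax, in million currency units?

Producer surplus falls by 210 million.

Before the tax: set 131 − P = 6P − 233 → P* = 52, Q* = 79.
With the tax collected from consumers, demand (in seller-price terms) shifts: Qd = 131 − (P + 21).
New equilibrium: consumers pay 70, sellers receive 49, Q = 61. (Wedge: Pb − Ps = 21.)
ΔPS is the trapezoid between Q = 61 and Q = 79 of height 3: ½ · (79 + 61) · 3 = 210.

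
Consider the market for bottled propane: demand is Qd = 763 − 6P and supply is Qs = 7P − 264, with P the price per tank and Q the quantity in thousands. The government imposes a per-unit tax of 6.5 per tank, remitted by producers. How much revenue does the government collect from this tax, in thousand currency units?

Tax revenue = 1742 thousand.

Without the tax, 763 − 6P = 7P − 264 gives 13P = 1027, so P* = 79 and Q* = 289.
With the tax collected from producers, supply shifts: Qs = 7(P − 6.5) − 264.
New equilibrium: buyers pay 82.5, producers receive 76, Q = 268. (Wedge: Pb − Ps = 6.5.)
Revenue = t · Q = 6.5 · 268 = 1742.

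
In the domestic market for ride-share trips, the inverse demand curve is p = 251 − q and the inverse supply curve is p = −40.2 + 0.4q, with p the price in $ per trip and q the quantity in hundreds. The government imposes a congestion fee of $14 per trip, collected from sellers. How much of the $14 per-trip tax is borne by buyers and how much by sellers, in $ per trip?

Inverting to q(p) form: qd = 251 − p; qs = 2.5p + 100.5.
Without the tax, 251 − p = 2.5p + 100.5 gives 3.5p = 150.5, so p* = $43 and q* = 208.
With the tax collected from sellers, supply shifts: qs = 2.5(p − 14) + 100.5.
Solving gives q = 198 with buyers paying $53 and sellers receiving $39 (the $14 wedge).
Burden on buyers: $10; on sellers: $4. (They sum to $14.)
The less price-elastic side of the market bears the larger share of a per-unit tax.

Buyers bear $10 per trip; sellers bear $4 per trip.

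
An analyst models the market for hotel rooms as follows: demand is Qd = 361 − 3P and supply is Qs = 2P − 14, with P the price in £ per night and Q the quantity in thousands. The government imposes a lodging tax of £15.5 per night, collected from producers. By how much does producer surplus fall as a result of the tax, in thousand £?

Producer surplus falls by £1178.31 thousand.

Before the tax: set 361 − 3P = 2P − 14 → P* = £75, Q* = 136.
With the tax collected from producers, supply shifts: Qs = 2(P − 15.5) − 14.
Solving gives Q = 117.4 with buyers paying £81.2 and producers receiving £65.7 (the £15.5 wedge).
ΔPS is the trapezoid between Q = 117.4 and Q = 136 of height £9.3: ½ · (136 + 117.4) · 9.3 = £1178.31.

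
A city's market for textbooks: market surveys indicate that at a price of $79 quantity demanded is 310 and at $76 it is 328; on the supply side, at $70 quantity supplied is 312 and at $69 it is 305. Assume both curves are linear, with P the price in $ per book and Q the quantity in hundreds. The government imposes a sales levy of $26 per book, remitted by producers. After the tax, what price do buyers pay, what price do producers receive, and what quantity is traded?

Buyers pay $88; producers receive $62; quantity = 256.

Demand slope: (328 − 310)/(76 − 79) = -6, so Qd = 784 − 6P.
Supply slope: (305 − 312)/(69 − 70) = 7, so Qs = 7P − 178.
Before the tax: set 784 − 6P = 7P − 178 → P* = $74, Q* = 340.
With the tax collected from producers, supply shifts: Qs = 7(P − 26) − 178.
Solving gives Q = 256 with buyers paying $88 and producers receiving $62 (the $26 wedge).
The less price-elastic side of the market bears the larger share of a per-unit tax.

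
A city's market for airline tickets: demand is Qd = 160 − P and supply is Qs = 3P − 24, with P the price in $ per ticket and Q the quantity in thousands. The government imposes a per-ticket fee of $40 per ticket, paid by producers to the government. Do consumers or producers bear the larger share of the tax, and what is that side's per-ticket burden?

Before the tax: set 160 − P = 3P − 24 → P* = $46, Q* = 114.
With the tax collected from producers, supply shifts: Qs = 3(P − 40) − 24.
New equilibrium: consumers pay $76, producers receive $36, Q = 84. (Wedge: Pb − Ps = 40.)
Per-ticket burden: consumers $30, producers $10.
Consumers take the larger share because demand is less price-elastic here (demand slope 1 vs supply slope 3).

Consumers bear the larger share: $30 per ticket.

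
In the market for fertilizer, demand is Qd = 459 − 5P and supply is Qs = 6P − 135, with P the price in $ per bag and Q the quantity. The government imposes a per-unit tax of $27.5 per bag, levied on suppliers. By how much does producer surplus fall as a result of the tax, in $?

Producer surplus falls by $1893.75.

Without the tax, 459 − 5P = 6P − 135 gives 11P = 594, so P* = $54 and Q* = 189.
With the tax collected from suppliers, supply shifts: Qs = 6(P − 27.5) − 135.
Solving gives Q = 114 with consumers paying $69 and suppliers receiving $41.5 (the $27.5 wedge).
ΔPS is the trapezoid between Q = 114 and Q = 189 of height $12.5: ½ · (189 + 114) · 12.5 = $1893.75.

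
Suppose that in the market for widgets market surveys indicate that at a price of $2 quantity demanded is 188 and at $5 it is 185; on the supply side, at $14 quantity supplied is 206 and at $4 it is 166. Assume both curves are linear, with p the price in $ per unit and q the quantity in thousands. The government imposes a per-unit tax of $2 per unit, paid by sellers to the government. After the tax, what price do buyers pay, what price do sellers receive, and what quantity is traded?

Demand slope: (185 − 188)/(5 − 2) = -1, so qd = 190 − p.
Supply slope: (166 − 206)/(4 − 14) = 4, so qs = 4p + 150.
Without the tax, 190 − p = 4p + 150 gives 5p = 40, so p* = $8 and q* = 182.
With the tax collected from sellers, supply shifts: qs = 4(p − 2) + 150.
New equilibrium: buyers pay $9.6, sellers receive $7.6, q = 180.4. (Wedge: pb − ps = 2.)

Buyers pay $9.6; sellers receive $7.6; quantity = 180.4.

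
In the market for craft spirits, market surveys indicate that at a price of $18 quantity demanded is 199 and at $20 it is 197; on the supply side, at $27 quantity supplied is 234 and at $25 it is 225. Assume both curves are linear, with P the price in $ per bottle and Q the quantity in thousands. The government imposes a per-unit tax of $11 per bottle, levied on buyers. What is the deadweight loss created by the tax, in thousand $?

Deadweight loss = $49.5 thousand.

Demand slope: (197 − 199)/(20 − 18) = -1, so Qd = 217 − P.
Supply slope: (225 − 234)/(25 − 27) = 4.5, so Qs = 4.5P + 112.5.
Before the tax: set 217 − P = 4.5P + 112.5 → P* = $19, Q* = 198.
With the tax collected from buyers, demand (in seller-price terms) shifts: Qd = 217 − (P + 11).
Solving gives Q = 189 with buyers paying $28 and sellers receiving $17 (the $11 wedge).
Quantity falls by |ΔQ| = |198 − 189| = 9.
DWL = ½ · t · |ΔQ| = ½ · 11 · 9 = $49.5.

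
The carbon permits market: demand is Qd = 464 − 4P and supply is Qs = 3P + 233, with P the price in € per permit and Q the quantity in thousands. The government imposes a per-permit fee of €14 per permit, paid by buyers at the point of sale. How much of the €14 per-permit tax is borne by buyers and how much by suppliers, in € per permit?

Without the tax, 464 − 4P = 3P + 233 gives 7P = 231, so P* = €33 and Q* = 332.
With the tax collected from buyers, demand (in seller-price terms) shifts: Qd = 464 − 4(P + 14).
New equilibrium: buyers pay €39, suppliers receive €25, Q = 308. (Wedge: Pb − Ps = 14.)
Burden on buyers: €6; on suppliers: €8. (They sum to €14.)
The less price-elastic side of the market bears the larger share of a per-unit tax.

Buyers bear €6 per permit; suppliers bear €8 per permit.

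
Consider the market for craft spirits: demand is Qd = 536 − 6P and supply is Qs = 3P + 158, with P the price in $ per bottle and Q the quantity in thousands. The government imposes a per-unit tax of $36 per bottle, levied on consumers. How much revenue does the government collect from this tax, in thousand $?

Tax revenue = $7632 thousand.

Without the tax, 536 − 6P = 3P + 158 gives 9P = 378, so P* = $42 and Q* = 284.
With the tax collected from consumers, demand (in seller-price terms) shifts: Qd = 536 − 6(P + 36).
New equilibrium: consumers pay $54, producers receive $18, Q = 212. (Wedge: Pb − Ps = 36.)
Revenue = t · Q = 36 · 212 = $7632.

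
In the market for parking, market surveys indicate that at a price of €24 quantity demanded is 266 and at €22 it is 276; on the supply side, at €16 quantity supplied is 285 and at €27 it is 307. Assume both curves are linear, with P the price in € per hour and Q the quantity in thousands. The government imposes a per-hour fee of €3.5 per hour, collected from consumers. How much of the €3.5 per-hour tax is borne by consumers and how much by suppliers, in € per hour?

Demand slope: (276 − 266)/(22 − 24) = -5, so Qd = 386 − 5P.
Supply slope: (307 − 285)/(27 − 16) = 2, so Qs = 2P + 253.
Without the tax, 386 − 5P = 2P + 253 gives 7P = 133, so P* = €19 and Q* = 291.
With the tax collected from consumers, demand (in seller-price terms) shifts: Qd = 386 − 5(P + 3.5).
Solving gives Q = 286 with consumers paying €20 and suppliers receiving €16.5 (the €3.5 wedge).
Burden on consumers: €1; on suppliers: €2.5. (They sum to €3.5.)
The less price-elastic side of the market bears the larger share of a per-unit tax.

Consumers bear €1 per hour; suppliers bear €2.5 per hour.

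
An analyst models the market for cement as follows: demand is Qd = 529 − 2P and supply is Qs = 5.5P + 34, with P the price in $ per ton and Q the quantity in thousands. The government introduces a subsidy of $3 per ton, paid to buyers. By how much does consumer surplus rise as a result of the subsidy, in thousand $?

Without the subsidy, 529 − 2P = 5.5P + 34 gives 7.5P = 495, so P* = $66 and Q* = 397.
With a per-unit subsidy paid to buyers, each effectively pays P − 3, so demand becomes Qd = 529 − 2(P − 3).
New equilibrium: buyers pay $63.8, sellers receive $66.8, Q = 401.4. (Wedge: Pb − Ps = −3.)
ΔCS is the trapezoid between Q = 401.4 and Q = 397 of height $2.2: ½ · (397 + 401.4) · 2.2 = $878.24.

Consumer surplus rises by $878.24 thousand.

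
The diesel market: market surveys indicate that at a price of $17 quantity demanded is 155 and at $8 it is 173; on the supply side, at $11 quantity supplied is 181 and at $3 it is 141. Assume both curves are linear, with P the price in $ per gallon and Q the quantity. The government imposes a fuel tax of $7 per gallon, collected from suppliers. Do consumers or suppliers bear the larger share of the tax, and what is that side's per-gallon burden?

Demand slope: (173 − 155)/(8 − 17) = -2, so Qd = 189 − 2P.
Supply slope: (141 − 181)/(3 − 11) = 5, so Qs = 5P + 126.
Before the tax: set 189 − 2P = 5P + 126 → P* = $9, Q* = 171.
With the tax collected from suppliers, supply shifts: Qs = 5(P − 7) + 126.
Solving gives Q = 161 with consumers paying $14 and suppliers receiving $7 (the $7 wedge).
Per-gallon burden: consumers $5, suppliers $2.
Consumers take the larger share because demand is less price-elastic here (demand slope 2 vs supply slope 5).
The less price-elastic side of the market bears the larger share of a per-unit tax.

Consumers bear the larger share: $5 per gallon.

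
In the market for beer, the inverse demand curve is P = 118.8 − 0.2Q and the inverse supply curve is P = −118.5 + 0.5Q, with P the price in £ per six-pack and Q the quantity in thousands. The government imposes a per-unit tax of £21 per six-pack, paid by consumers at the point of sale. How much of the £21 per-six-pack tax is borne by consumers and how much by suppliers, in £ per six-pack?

Inverting to Q(P) form: Qd = 594 − 5P; Qs = 2P + 237.
Without the tax, 594 − 5P = 2P + 237 gives 7P = 357, so P* = £51 and Q* = 339.
With the tax collected from consumers, demand (in seller-price terms) shifts: Qd = 594 − 5(P + 21).
New equilibrium: consumers pay £57, suppliers receive £36, Q = 309. (Wedge: Pb − Ps = 21.)
Burden on consumers: £6; on suppliers: £15. (They sum to £21.)
The less price-elastic side of the market bears the larger share of a per-unit tax.

Consumers bear £6 per six-pack; suppliers bear £15 per six-pack.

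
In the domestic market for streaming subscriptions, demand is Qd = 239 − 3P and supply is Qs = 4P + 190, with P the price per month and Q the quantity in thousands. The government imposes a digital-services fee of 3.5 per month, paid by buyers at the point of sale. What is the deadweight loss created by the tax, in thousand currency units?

Deadweight loss = 10.5 thousand.

Without the tax, 239 − 3P = 4P + 190 gives 7P = 49, so P* = 7 and Q* = 218.
With the tax collected from buyers, demand (in seller-price terms) shifts: Qd = 239 − 3(P + 3.5).
Solving gives Q = 212 with buyers paying 9 and suppliers receiving 5.5 (the 3.5 wedge).
Quantity falls by |ΔQ| = |218 − 212| = 6.
DWL = ½ · t · |ΔQ| = ½ · 3.5 · 6 = 10.5.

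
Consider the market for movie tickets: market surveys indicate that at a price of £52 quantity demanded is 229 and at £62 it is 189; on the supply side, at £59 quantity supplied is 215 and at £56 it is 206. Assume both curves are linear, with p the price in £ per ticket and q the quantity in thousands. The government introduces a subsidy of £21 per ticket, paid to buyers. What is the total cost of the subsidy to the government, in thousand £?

Government outlay = £5145 thousand.

Demand slope: (189 − 229)/(62 − 52) = -4, so qd = 437 − 4p.
Supply slope: (206 − 215)/(56 − 59) = 3, so qs = 3p + 38.
Before the subsidy: set 437 − 4p = 3p + 38 → p* = £57, q* = 209.
With a per-unit subsidy paid to buyers, each effectively pays p − 21, so demand becomes qd = 437 − 4(p − 21).
New equilibrium: buyers pay £48, producers receive £69, q = 245. (Wedge: pb − ps = −21.)
Outlay = t · Q = 21 · 245 = £5145.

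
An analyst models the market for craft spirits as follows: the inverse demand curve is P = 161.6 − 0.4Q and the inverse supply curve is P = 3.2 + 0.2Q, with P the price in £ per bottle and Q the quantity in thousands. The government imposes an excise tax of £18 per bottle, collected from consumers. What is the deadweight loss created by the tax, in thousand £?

Rewrite in direct form: Qd = 404 − 2.5P and Qs = 5P − 16.
Before the tax: set 404 − 2.5P = 5P − 16 → P* = £56, Q* = 264.
With the tax collected from consumers, demand (in seller-price terms) shifts: Qd = 404 − 2.5(P + 18).
New equilibrium: consumers pay £68, producers receive £50, Q = 234. (Wedge: Pb − Ps = 18.)
Quantity falls by |ΔQ| = |264 − 234| = 30.
DWL = ½ · t · |ΔQ| = ½ · 18 · 30 = £270.

Deadweight loss = £270 thousand.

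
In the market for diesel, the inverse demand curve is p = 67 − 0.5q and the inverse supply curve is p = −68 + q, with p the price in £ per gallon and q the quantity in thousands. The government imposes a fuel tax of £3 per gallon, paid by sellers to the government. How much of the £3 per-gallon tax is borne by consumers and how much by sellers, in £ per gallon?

Consumers bear £1 per gallon; sellers bear £2 per gallon.

Rewrite in direct form: qd = 134 − 2p and qs = p + 68.
Without the tax, 134 − 2p = p + 68 gives 3p = 66, so p* = £22 and q* = 90.
With the tax collected from sellers, supply shifts: qs = (p − 3) + 68.
Solving gives q = 88 with consumers paying £23 and sellers receiving £20 (the £3 wedge).
Burden on consumers: £1; on sellers: £2. (They sum to £3.)
The less price-elastic side of the market bears the larger share of a per-unit tax.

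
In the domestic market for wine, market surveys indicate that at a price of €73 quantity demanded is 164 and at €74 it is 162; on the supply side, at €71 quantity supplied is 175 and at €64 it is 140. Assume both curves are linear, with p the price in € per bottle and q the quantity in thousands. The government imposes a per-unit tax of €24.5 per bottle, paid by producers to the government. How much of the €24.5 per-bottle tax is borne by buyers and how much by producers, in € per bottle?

Demand slope: (162 − 164)/(74 − 73) = -2, so qd = 310 − 2p.
Supply slope: (140 − 175)/(64 − 71) = 5, so qs = 5p − 180.
Without the tax, 310 − 2p = 5p − 180 gives 7p = 490, so p* = €70 and q* = 170.
With the tax collected from producers, supply shifts: qs = 5(p − 24.5) − 180.
New equilibrium: buyers pay €87.5, producers receive €63, q = 135. (Wedge: pb − ps = 24.5.)
Burden on buyers: €17.5; on producers: €7. (They sum to €24.5.)

Buyers bear €17.5 per bottle; producers bear €7 per bottle.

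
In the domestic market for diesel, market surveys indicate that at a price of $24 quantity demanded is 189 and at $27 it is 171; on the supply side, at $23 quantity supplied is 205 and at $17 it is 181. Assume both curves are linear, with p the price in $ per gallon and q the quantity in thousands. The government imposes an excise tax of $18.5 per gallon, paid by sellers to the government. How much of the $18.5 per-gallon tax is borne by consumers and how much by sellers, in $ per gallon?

Consumers bear $7.4 per gallon; sellers bear $11.1 per gallon.

Demand slope: (171 − 189)/(27 − 24) = -6, so qd = 333 − 6p.
Supply slope: (181 − 205)/(17 − 23) = 4, so qs = 4p + 113.
Before the tax: set 333 − 6p = 4p + 113 → p* = $22, q* = 201.
With the tax collected from sellers, supply shifts: qs = 4(p − 18.5) + 113.
New equilibrium: consumers pay $29.4, sellers receive $10.9, q = 156.6. (Wedge: pb − ps = 18.5.)
Burden on consumers: $7.4; on sellers: $11.1. (They sum to $18.5.)
The less price-elastic side of the market bears the larger share of a per-unit tax.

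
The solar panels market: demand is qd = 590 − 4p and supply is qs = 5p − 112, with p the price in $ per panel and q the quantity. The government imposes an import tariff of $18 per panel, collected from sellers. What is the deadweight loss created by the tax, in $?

Deadweight loss = $360.

Without the tax, 590 − 4p = 5p − 112 gives 9p = 702, so p* = $78 and q* = 278.
With the tax collected from sellers, supply shifts: qs = 5(p − 18) − 112.
Solving gives q = 238 with buyers paying $88 and sellers receiving $70 (the $18 wedge).
Quantity falls by |ΔQ| = |278 − 238| = 40.
DWL = ½ · t · |ΔQ| = ½ · 18 · 40 = $360.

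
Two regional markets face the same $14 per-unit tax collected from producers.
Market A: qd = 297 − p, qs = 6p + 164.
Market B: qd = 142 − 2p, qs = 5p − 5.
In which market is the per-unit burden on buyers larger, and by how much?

Market A: pre-tax p* = $19, q* = 278; post-tax q = 266; per-unit burden on buyers = $12.
Market B: pre-tax p* = $21, q* = 100; post-tax q = 80; per-unit burden on buyers = $10.
Difference: $12 vs $10 → market A is larger by $2.

Market A, by $2.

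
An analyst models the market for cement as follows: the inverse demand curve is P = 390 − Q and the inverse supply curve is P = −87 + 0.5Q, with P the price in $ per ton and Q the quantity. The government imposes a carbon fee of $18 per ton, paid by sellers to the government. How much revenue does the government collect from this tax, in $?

Rewrite in direct form: Qd = 390 − P and Qs = 2P + 174.
Without the tax, 390 − P = 2P + 174 gives 3P = 216, so P* = $72 and Q* = 318.
With the tax collected from sellers, supply shifts: Qs = 2(P − 18) + 174.
Solving gives Q = 306 with consumers paying $84 and sellers receiving $66 (the $18 wedge).
Revenue = t · Q = 18 · 306 = $5508.

Tax revenue = $5508.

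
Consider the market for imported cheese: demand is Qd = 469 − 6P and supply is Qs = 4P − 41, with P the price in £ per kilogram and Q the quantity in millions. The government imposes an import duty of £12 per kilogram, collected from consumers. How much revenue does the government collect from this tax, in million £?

Before the tax: set 469 − 6P = 4P − 41 → P* = £51, Q* = 163.
With the tax collected from consumers, demand (in seller-price terms) shifts: Qd = 469 − 6(P + 12).
Solving gives Q = 134.2 with consumers paying £55.8 and producers receiving £43.8 (the £12 wedge).
Revenue = t · Q = 12 · 134.2 = £1610.4.

Tax revenue = £1610.4 million.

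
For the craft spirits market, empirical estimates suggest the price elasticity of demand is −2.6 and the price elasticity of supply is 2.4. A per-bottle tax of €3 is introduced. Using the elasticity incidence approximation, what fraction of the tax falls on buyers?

Incidence ratio: buyers' share ≈ εs / (εs + |εd|) = 2.4 / (2.4 + 2.6) = 0.48.
Supply is the less elastic side, so buyers bear the smaller share.

Buyers' share ≈ 0.48.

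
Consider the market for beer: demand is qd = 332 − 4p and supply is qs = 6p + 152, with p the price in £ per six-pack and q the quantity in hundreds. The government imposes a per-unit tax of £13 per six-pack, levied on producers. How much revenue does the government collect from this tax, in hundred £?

Tax revenue = £2974.4 hundred.

Before the tax: set 332 − 4p = 6p + 152 → p* = £18, q* = 260.
With the tax collected from producers, supply shifts: qs = 6(p − 13) + 152.
Solving gives q = 228.8 with consumers paying £25.8 and producers receiving £12.8 (the £13 wedge).
Revenue = t · Q = 13 · 228.8 = £2974.4.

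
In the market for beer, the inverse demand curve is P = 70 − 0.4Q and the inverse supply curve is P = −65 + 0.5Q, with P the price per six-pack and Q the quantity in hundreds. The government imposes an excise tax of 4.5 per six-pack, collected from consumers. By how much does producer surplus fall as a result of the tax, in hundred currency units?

Producer surplus falls by 368.75 hundred.

Rewrite in direct form: Qd = 175 − 2.5P and Qs = 2P + 130.
Before the tax: set 175 − 2.5P = 2P + 130 → P* = 10, Q* = 150.
With the tax collected from consumers, demand (in seller-price terms) shifts: Qd = 175 − 2.5(P + 4.5).
New equilibrium: consumers pay 12, sellers receive 7.5, Q = 145. (Wedge: Pb − Ps = 4.5.)
ΔPS is the trapezoid between Q = 145 and Q = 150 of height 2.5: ½ · (150 + 145) · 2.5 = 368.75.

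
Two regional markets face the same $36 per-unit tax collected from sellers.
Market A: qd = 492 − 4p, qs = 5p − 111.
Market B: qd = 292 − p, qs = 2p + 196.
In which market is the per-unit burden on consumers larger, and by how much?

Market B, by $4.

Market A: pre-tax p* = $67, q* = 224; post-tax q = 144; per-unit burden on consumers = $20.
Market B: pre-tax p* = $32, q* = 260; post-tax q = 236; per-unit burden on consumers = $24.
Difference: $20 vs $24 → market B is larger by $4.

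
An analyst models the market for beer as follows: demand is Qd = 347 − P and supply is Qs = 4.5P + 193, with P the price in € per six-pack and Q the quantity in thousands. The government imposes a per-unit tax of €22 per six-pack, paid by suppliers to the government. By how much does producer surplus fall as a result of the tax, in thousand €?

Producer surplus falls by €1240 thousand.

Without the tax, 347 − P = 4.5P + 193 gives 5.5P = 154, so P* = €28 and Q* = 319.
With the tax collected from suppliers, supply shifts: Qs = 4.5(P − 22) + 193.
New equilibrium: consumers pay €46, suppliers receive €24, Q = 301. (Wedge: Pb − Ps = 22.)
ΔPS is the trapezoid between Q = 301 and Q = 319 of height €4: ½ · (319 + 301) · 4 = €1240.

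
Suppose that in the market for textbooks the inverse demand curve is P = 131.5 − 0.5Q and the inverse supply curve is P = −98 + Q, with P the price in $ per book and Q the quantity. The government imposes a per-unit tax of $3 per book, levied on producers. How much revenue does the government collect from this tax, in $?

Tax revenue = $453.

Rewrite in direct form: Qd = 263 − 2P and Qs = P + 98.
Without the tax, 263 − 2P = P + 98 gives 3P = 165, so P* = $55 and Q* = 153.
With the tax collected from producers, supply shifts: Qs = (P − 3) + 98.
New equilibrium: buyers pay $56, producers receive $53, Q = 151. (Wedge: Pb − Ps = 3.)
Revenue = t · Q = 3 · 151 = $453.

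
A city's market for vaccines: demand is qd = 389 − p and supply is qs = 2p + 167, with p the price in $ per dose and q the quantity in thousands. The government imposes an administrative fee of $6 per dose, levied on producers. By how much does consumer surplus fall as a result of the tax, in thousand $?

Before the tax: set 389 − p = 2p + 167 → p* = $74, q* = 315.
With the tax collected from producers, supply shifts: qs = 2(p − 6) + 167.
New equilibrium: consumers pay $78, producers receive $72, q = 311. (Wedge: pb − ps = 6.)
ΔCS is the trapezoid between Q = 311 and Q = 315 of height $4: ½ · (315 + 311) · 4 = $1252.

Consumer surplus falls by $1252 thousand.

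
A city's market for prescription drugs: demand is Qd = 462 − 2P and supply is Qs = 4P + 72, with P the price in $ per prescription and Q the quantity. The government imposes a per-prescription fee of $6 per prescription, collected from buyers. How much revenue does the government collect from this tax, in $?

Without the tax, 462 − 2P = 4P + 72 gives 6P = 390, so P* = $65 and Q* = 332.
With the tax collected from buyers, demand (in seller-price terms) shifts: Qd = 462 − 2(P + 6).
New equilibrium: buyers pay $69, suppliers receive $63, Q = 324. (Wedge: Pb − Ps = 6.)
Revenue = t · Q = 6 · 324 = $1944.

Tax revenue = $1944.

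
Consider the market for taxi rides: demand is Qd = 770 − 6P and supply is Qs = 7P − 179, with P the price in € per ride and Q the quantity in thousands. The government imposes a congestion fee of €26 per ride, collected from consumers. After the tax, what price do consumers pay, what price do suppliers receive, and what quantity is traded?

Consumers pay €87; suppliers receive €61; quantity = 248.

Before the tax: set 770 − 6P = 7P − 179 → P* = €73, Q* = 332.
With the tax collected from consumers, demand (in seller-price terms) shifts: Qd = 770 − 6(P + 26).
Solving gives Q = 248 with consumers paying €87 and suppliers receiving €61 (the €26 wedge).
The less price-elastic side of the market bears the larger share of a per-unit tax.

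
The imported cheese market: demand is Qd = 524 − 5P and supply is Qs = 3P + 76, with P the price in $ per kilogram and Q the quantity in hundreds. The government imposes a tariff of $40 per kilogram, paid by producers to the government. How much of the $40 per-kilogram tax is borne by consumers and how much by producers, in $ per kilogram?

Before the tax: set 524 − 5P = 3P + 76 → P* = $56, Q* = 244.
With the tax collected from producers, supply shifts: Qs = 3(P − 40) + 76.
Solving gives Q = 169 with consumers paying $71 and producers receiving $31 (the $40 wedge).
Burden on consumers: $15; on producers: $25. (They sum to $40.)

Consumers bear $15 per kilogram; producers bear $25 per kilogram.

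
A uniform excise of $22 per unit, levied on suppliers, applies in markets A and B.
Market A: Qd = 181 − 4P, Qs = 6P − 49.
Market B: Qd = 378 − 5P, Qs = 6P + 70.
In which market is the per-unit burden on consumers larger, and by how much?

Market A, by $1.2.

Market A: pre-tax P* = $23, Q* = 89; post-tax Q = 36.2; per-unit burden on consumers = $13.2.
Market B: pre-tax P* = $28, Q* = 238; post-tax Q = 178; per-unit burden on consumers = $12.
Difference: $13.2 vs $12 → market A is larger by $1.2.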